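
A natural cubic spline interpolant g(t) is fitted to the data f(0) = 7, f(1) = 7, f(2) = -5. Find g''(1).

-18

Write σ_i for g''(x_i). With h_i = 1, 1 and divided differences Δ_i = 0, -12, the continuity of g' gives the tridiagonal system
  1·σ_0 + 4·σ_1 + 1·σ_2 = 6(Δ_1 - Δ_0) = -72
Natural end conditions: σ_0 = σ_2 = 0.
Forward elimination and back-substitution give σ_0 = 0, σ_1 = -18, σ_2 = 0.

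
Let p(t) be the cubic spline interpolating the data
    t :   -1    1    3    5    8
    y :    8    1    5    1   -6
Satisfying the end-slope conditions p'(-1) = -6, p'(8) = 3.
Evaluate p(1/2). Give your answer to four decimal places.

Write m_i for p''(x_i). With h_i = 2, 2, 2, 3 and divided differences Δ_i = -7/2, 2, -2, -7/3, the continuity of p' gives the tridiagonal system
  2·m_0 + 8·m_1 + 2·m_2 = 6(Δ_1 - Δ_0) = 33
  2·m_1 + 8·m_2 + 2·m_3 = 6(Δ_2 - Δ_1) = -24
  2·m_2 + 10·m_3 + 3·m_4 = 6(Δ_3 - Δ_2) = -2
Clamped end conditions give two more equations: 2h_0·m_0 + h_0·m_1 = 6(Δ_0 - p'(-1)) = 15 and h_3·m_3 + 2h_3·m_4 = 6(p'(8) - Δ_3) = 32.
Solving: m_0 = 379/276, m_1 = 328/69, m_2 = -1073/276, m_3 = -83/69, m_4 = 273/46.
On [-1, 1], p(t) = 8 - 6·(t + 1) + 379/552·(t + 1)² + 311/1104·(t + 1)³.
With (t + 1) = 3/2: p(1/2) = 4403/2944.

1.4956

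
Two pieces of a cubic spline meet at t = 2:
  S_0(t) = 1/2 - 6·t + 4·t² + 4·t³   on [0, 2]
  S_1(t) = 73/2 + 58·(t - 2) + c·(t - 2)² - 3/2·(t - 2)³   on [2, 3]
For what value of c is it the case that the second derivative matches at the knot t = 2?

28

S_0''(t) = 8 + 24·t, so S_0''(2) = 56. On the right, S_1''(2) = 2c, so c = 28.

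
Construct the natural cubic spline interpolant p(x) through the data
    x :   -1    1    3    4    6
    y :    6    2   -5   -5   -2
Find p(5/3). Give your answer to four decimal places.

Put m_i = p'' at the i-th knot. Here h = (2, 2, 1, 2) and Δ = (-2, -7/2, 0, 3/2), so the interior equations h_(i-1)·m_(i-1) + 2(h_(i-1)+h_i)·m_i + h_i·m_(i+1) = 6(Δ_i − Δ_(i-1)) read
  2·m_0 + 8·m_1 + 2·m_2 = 6(Δ_1 - Δ_0) = -9
  2·m_1 + 6·m_2 + 1·m_3 = 6(Δ_2 - Δ_1) = 21
  1·m_2 + 6·m_3 + 2·m_4 = 6(Δ_3 - Δ_2) = 9
Natural end conditions: m_0 = m_4 = 0.
Hence m_0 = 0, m_1 = -549/256, m_2 = 261/64, m_3 = 105/128, m_4 = 0.
On [1, 3], p(x) = 2 - 439/128·(x - 1) - 549/512·(x - 1)² + 531/1024·(x - 1)³.
With (x - 1) = 2/3: p(5/3) = -39/64.

-0.6094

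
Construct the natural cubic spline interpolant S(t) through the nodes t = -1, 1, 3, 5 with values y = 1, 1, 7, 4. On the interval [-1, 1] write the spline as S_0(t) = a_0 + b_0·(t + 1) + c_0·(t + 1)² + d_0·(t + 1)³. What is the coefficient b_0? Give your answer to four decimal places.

-1.1000

Let M_i = S''(x_i). Step sizes h_i = 2, 2, 2; slopes of the chords Δ_i = (y_(i+1) - y_i)/h_i = 0, 3, -3/2.
  2·M_0 + 8·M_1 + 2·M_2 = 6(Δ_1 - Δ_0) = 18
  2·M_1 + 8·M_2 + 2·M_3 = 6(Δ_2 - Δ_1) = -27
Natural end conditions: M_0 = M_3 = 0.
Hence M_0 = 0, M_1 = 33/10, M_2 = -21/5, M_3 = 0.
On [-1, 1], with S_0(t) = a_0 + b_0·(t + 1) + c_0·(t + 1)² + d_0·(t + 1)³: c_0 = M_0/2 = 0, d_0 = (M_1 - M_0)/(6h_0) = 11/40, b_0 = Δ_0 - h_0(2M_0 + M_1)/6 = -11/10.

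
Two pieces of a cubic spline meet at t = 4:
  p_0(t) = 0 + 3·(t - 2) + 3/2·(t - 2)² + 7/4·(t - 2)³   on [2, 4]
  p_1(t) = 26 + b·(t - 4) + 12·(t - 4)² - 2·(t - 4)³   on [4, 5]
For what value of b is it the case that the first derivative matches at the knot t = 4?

p_0'(t) = 3 + 3·(t - 2) + 21/4·(t - 2)², so p_0'(4) = 30. On the right, p_1'(4) = b, so b = 30.

30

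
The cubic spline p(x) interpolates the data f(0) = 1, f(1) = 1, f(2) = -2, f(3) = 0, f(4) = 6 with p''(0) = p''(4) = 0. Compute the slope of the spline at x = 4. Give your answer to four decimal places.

With σ_i denoting the second derivative at x_i, h_i = 1, 1, 1, 1, and Δ_i = (y_(i+1) − y_i)/h_i = 0, -3, 2, 6:
  1·σ_0 + 4·σ_1 + 1·σ_2 = 6(Δ_1 - Δ_0) = -18
  1·σ_1 + 4·σ_2 + 1·σ_3 = 6(Δ_2 - Δ_1) = 30
  1·σ_2 + 4·σ_3 + 1·σ_4 = 6(Δ_3 - Δ_2) = 24
Natural end conditions: σ_0 = σ_4 = 0.
Solving: σ_0 = 0, σ_1 = -183/28, σ_2 = 57/7, σ_3 = 111/28, σ_4 = 0.
On [3, 4], p'(x) = b_3 + 2c_3·(x - 3) + 3d_3·(x - 3)² with b_3 = Δ_3 - h_3(2σ_3 + σ_4)/6 = 131/28, c_3 = σ_3/2 = 111/56, d_3 = (σ_4 - σ_3)/(6h_3) = -37/56. So p'(4) = 373/56.

6.6607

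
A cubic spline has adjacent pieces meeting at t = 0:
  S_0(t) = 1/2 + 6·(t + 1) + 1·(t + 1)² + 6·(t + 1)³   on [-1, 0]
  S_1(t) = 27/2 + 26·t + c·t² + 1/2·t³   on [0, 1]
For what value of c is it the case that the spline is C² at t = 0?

S_0''(t) = 2 + 36·(t + 1), so S_0''(0) = 38. On the right, S_1''(0) = 2c, so c = 19.

19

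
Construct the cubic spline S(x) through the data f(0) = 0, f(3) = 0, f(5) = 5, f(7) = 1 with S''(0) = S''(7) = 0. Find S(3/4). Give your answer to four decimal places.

-0.8049

Put σ_i = S'' at the i-th knot. Here h = (3, 2, 2) and Δ = (0, 5/2, -2), so the interior equations h_(i-1)·σ_(i-1) + 2(h_(i-1)+h_i)·σ_i + h_i·σ_(i+1) = 6(Δ_i − Δ_(i-1)) read
  3·σ_0 + 10·σ_1 + 2·σ_2 = 6(Δ_1 - Δ_0) = 15
  2·σ_1 + 8·σ_2 + 2·σ_3 = 6(Δ_2 - Δ_1) = -27
Natural end conditions: σ_0 = σ_3 = 0.
Hence σ_0 = 0, σ_1 = 87/38, σ_2 = -75/19, σ_3 = 0.
On [0, 3], S(x) = 0 - 87/76·x + 0·x² + 29/228·x³.
With x = 3/4: S(3/4) = -3915/4864.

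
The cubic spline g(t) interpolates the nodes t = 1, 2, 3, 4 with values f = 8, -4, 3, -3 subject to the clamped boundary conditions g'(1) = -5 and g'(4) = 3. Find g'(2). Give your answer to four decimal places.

Put M_i = g'' at the i-th knot. Here h = (1, 1, 1) and Δ = (-12, 7, -6), so the interior equations h_(i-1)·M_(i-1) + 2(h_(i-1)+h_i)·M_i + h_i·M_(i+1) = 6(Δ_i − Δ_(i-1)) read
  1·M_0 + 4·M_1 + 1·M_2 = 6(Δ_1 - Δ_0) = 114
  1·M_1 + 4·M_2 + 1·M_3 = 6(Δ_2 - Δ_1) = -78
Clamped end conditions give two more equations: 2h_0·M_0 + h_0·M_1 = 6(Δ_0 - g'(1)) = -42 and h_2·M_2 + 2h_2·M_3 = 6(g'(4) - Δ_2) = 54.
Solving the tridiagonal system: M_0 = -140/3, M_1 = 154/3, M_2 = -134/3, M_3 = 148/3.
On [2, 3], g'(t) = b_1 + 2c_1·(t - 2) + 3d_1·(t - 2)² with b_1 = Δ_1 - h_1(2M_1 + M_2)/6 = -8/3, c_1 = M_1/2 = 77/3, d_1 = (M_2 - M_1)/(6h_1) = -16. So g'(2) = -8/3.

-2.6667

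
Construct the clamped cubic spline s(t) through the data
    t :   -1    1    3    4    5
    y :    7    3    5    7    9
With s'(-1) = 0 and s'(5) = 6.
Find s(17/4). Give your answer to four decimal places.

Put M_i = s'' at the i-th knot. Here h = (2, 2, 1, 1) and Δ = (-2, 1, 2, 2), so the interior equations h_(i-1)·M_(i-1) + 2(h_(i-1)+h_i)·M_i + h_i·M_(i+1) = 6(Δ_i − Δ_(i-1)) read
  2·M_0 + 8·M_1 + 2·M_2 = 6(Δ_1 - Δ_0) = 18
  2·M_1 + 6·M_2 + 1·M_3 = 6(Δ_2 - Δ_1) = 6
  1·M_2 + 4·M_3 + 1·M_4 = 6(Δ_3 - Δ_2) = 0
Clamped end conditions give two more equations: 2h_0·M_0 + h_0·M_1 = 6(Δ_0 - s'(-1)) = -12 and h_3·M_3 + 2h_3·M_4 = 6(s'(5) - Δ_3) = 24.
Solving: M_0 = -65/14, M_1 = 23/7, M_2 = 1/2, M_3 = -25/7, M_4 = 193/14.
On [4, 5], s(t) = 7 + 25/28·(t - 4) - 25/14·(t - 4)² + 81/28·(t - 4)³.
With (t - 4) = 1/4: s(17/4) = 12825/1792.

7.1568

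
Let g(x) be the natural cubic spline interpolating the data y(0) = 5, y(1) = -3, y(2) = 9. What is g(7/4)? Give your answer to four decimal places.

4.8281

Let m_i = g''(x_i). Step sizes h_i = 1, 1; slopes of the chords Δ_i = (y_(i+1) - y_i)/h_i = -8, 12.
  1·m_0 + 4·m_1 + 1·m_2 = 6(Δ_1 - Δ_0) = 120
Natural end conditions: m_0 = m_2 = 0.
Forward elimination and back-substitution give m_0 = 0, m_1 = 30, m_2 = 0.
On [1, 2], g(x) = -3 + 2·(x - 1) + 15·(x - 1)² - 5·(x - 1)³.
With (x - 1) = 3/4: g(7/4) = 309/64.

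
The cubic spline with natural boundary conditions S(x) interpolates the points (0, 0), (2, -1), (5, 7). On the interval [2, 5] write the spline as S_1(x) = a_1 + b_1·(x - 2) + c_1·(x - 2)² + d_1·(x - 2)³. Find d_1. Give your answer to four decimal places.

-0.1056

Write m_i for S''(x_i). With h_i = 2, 3 and divided differences Δ_i = -1/2, 8/3, the continuity of S' gives the tridiagonal system
  2·m_0 + 10·m_1 + 3·m_2 = 6(Δ_1 - Δ_0) = 19
Natural end conditions: m_0 = m_2 = 0.
Hence m_0 = 0, m_1 = 19/10, m_2 = 0.
On [2, 5], with S_1(x) = a_1 + b_1·(x - 2) + c_1·(x - 2)² + d_1·(x - 2)³: c_1 = m_1/2 = 19/20, d_1 = (m_2 - m_1)/(6h_1) = -19/180, b_1 = Δ_1 - h_1(2m_1 + m_2)/6 = 23/30.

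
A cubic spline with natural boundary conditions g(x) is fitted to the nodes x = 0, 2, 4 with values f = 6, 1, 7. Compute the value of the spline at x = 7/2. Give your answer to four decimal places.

Write M_i for g''(x_i). With h_i = 2, 2 and divided differences Δ_i = -5/2, 3, the continuity of g' gives the tridiagonal system
  2·M_0 + 8·M_1 + 2·M_2 = 6(Δ_1 - Δ_0) = 33
Natural end conditions: M_0 = M_2 = 0.
Hence M_0 = 0, M_1 = 33/8, M_2 = 0.
On [2, 4], g(x) = 1 + 1/4·(x - 2) + 33/16·(x - 2)² - 11/32·(x - 2)³.
With (x - 2) = 3/2: g(7/2) = 1243/256.

4.8555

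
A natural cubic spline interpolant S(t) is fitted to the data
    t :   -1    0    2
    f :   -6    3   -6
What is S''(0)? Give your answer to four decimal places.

Put σ_i = S'' at the i-th knot. Here h = (1, 2) and Δ = (9, -9/2), so the interior equations h_(i-1)·σ_(i-1) + 2(h_(i-1)+h_i)·σ_i + h_i·σ_(i+1) = 6(Δ_i − Δ_(i-1)) read
  1·σ_0 + 6·σ_1 + 2·σ_2 = 6(Δ_1 - Δ_0) = -81
Natural end conditions: σ_0 = σ_2 = 0.
Solving: σ_0 = 0, σ_1 = -27/2, σ_2 = 0.

-13.5000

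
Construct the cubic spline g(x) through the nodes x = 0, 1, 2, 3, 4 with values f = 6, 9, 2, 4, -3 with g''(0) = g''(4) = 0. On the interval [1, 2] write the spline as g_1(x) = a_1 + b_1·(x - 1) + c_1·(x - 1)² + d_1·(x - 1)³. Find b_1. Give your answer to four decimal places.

-3.9643

Let σ_i = g''(x_i). Step sizes h_i = 1, 1, 1, 1; slopes of the chords Δ_i = (y_(i+1) - y_i)/h_i = 3, -7, 2, -7.
  1·σ_0 + 4·σ_1 + 1·σ_2 = 6(Δ_1 - Δ_0) = -60
  1·σ_1 + 4·σ_2 + 1·σ_3 = 6(Δ_2 - Δ_1) = 54
  1·σ_2 + 4·σ_3 + 1·σ_4 = 6(Δ_3 - Δ_2) = -54
Natural end conditions: σ_0 = σ_4 = 0.
Solving the tridiagonal system: σ_0 = 0, σ_1 = -585/28, σ_2 = 165/7, σ_3 = -543/28, σ_4 = 0.
On [1, 2], with g_1(x) = a_1 + b_1·(x - 1) + c_1·(x - 1)² + d_1·(x - 1)³: c_1 = σ_1/2 = -585/56, d_1 = (σ_2 - σ_1)/(6h_1) = 415/56, b_1 = Δ_1 - h_1(2σ_1 + σ_2)/6 = -111/28.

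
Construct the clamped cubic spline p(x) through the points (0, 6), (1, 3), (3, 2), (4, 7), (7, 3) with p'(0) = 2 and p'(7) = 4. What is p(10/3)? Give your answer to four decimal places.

3.7555

Write M_i for p''(x_i). With h_i = 1, 2, 1, 3 and divided differences Δ_i = -3, -1/2, 5, -4/3, the continuity of p' gives the tridiagonal system
  1·M_0 + 6·M_1 + 2·M_2 = 6(Δ_1 - Δ_0) = 15
  2·M_1 + 6·M_2 + 1·M_3 = 6(Δ_2 - Δ_1) = 33
  1·M_2 + 8·M_3 + 3·M_4 = 6(Δ_3 - Δ_2) = -38
Clamped end conditions give two more equations: 2h_0·M_0 + h_0·M_1 = 6(Δ_0 - p'(0)) = -30 and h_3·M_3 + 2h_3·M_4 = 6(p'(7) - Δ_3) = 32.
Hence M_0 = -2031/122, M_1 = 201/61, M_2 = 1449/244, M_3 = -1125/122, M_4 = 7279/732.
On [3, 4], p(x) = 2 + 278/61·(x - 3) + 1449/488·(x - 3)² - 1233/488·(x - 3)³.
With (x - 3) = 1/3: p(10/3) = 2749/732.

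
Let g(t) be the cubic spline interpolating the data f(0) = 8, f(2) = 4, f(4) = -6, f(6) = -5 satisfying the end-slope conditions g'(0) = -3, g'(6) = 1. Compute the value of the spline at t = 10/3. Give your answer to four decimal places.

-3.1852

Let m_i = g''(x_i). Step sizes h_i = 2, 2, 2; slopes of the chords Δ_i = (y_(i+1) - y_i)/h_i = -2, -5, 1/2.
  2·m_0 + 8·m_1 + 2·m_2 = 6(Δ_1 - Δ_0) = -18
  2·m_1 + 8·m_2 + 2·m_3 = 6(Δ_2 - Δ_1) = 33
Clamped end conditions give two more equations: 2h_0·m_0 + h_0·m_1 = 6(Δ_0 - g'(0)) = 6 and h_2·m_2 + 2h_2·m_3 = 6(g'(6) - Δ_2) = 3.
Forward elimination and back-substitution give m_0 = 23/6, m_1 = -14/3, m_2 = 35/6, m_3 = -13/6.
On [2, 4], g(t) = 4 - 23/6·(t - 2) - 7/3·(t - 2)² + 7/8·(t - 2)³.
With (t - 2) = 4/3: g(10/3) = -86/27.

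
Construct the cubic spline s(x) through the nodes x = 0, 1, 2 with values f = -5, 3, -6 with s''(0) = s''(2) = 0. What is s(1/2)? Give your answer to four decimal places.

0.5938

With M_i denoting the second derivative at x_i, h_i = 1, 1, and Δ_i = (y_(i+1) − y_i)/h_i = 8, -9:
  1·M_0 + 4·M_1 + 1·M_2 = 6(Δ_1 - Δ_0) = -102
Natural end conditions: M_0 = M_2 = 0.
Solving: M_0 = 0, M_1 = -51/2, M_2 = 0.
On [0, 1], s(x) = -5 + 49/4·x + 0·x² - 17/4·x³.
With x = 1/2: s(1/2) = 19/32.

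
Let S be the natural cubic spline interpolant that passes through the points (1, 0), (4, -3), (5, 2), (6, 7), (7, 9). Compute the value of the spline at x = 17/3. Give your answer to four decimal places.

5.6111

Write M_i for S''(x_i). With h_i = 3, 1, 1, 1 and divided differences Δ_i = -1, 5, 5, 2, the continuity of S' gives the tridiagonal system
  3·M_0 + 8·M_1 + 1·M_2 = 6(Δ_1 - Δ_0) = 36
  1·M_1 + 4·M_2 + 1·M_3 = 6(Δ_2 - Δ_1) = 0
  1·M_2 + 4·M_3 + 1·M_4 = 6(Δ_3 - Δ_2) = -18
Natural end conditions: M_0 = M_4 = 0.
Forward elimination and back-substitution give M_0 = 0, M_1 = 9/2, M_2 = 0, M_3 = -9/2, M_4 = 0.
On [5, 6], S(x) = 2 + 23/4·(x - 5) + 0·(x - 5)² - 3/4·(x - 5)³.
With (x - 5) = 2/3: S(17/3) = 101/18.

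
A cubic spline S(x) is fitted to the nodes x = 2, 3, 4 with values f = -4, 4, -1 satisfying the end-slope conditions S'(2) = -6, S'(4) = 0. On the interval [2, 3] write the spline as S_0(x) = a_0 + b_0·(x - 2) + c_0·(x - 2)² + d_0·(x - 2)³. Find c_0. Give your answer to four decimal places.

32.2500

Write σ_i for S''(x_i). With h_i = 1, 1 and divided differences Δ_i = 8, -5, the continuity of S' gives the tridiagonal system
  1·σ_0 + 4·σ_1 + 1·σ_2 = 6(Δ_1 - Δ_0) = -78
Clamped end conditions give two more equations: 2h_0·σ_0 + h_0·σ_1 = 6(Δ_0 - S'(2)) = 84 and h_1·σ_1 + 2h_1·σ_2 = 6(S'(4) - Δ_1) = 30.
Hence σ_0 = 129/2, σ_1 = -45, σ_2 = 75/2.
On [2, 3], with S_0(x) = a_0 + b_0·(x - 2) + c_0·(x - 2)² + d_0·(x - 2)³: c_0 = σ_0/2 = 129/4, d_0 = (σ_1 - σ_0)/(6h_0) = -73/4, b_0 = Δ_0 - h_0(2σ_0 + σ_1)/6 = -6.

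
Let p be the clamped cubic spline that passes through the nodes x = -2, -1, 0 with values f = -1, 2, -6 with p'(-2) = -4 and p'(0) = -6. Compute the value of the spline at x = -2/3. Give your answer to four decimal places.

0.1852

Write σ_i for p''(x_i). With h_i = 1, 1 and divided differences Δ_i = 3, -8, the continuity of p' gives the tridiagonal system
  1·σ_0 + 4·σ_1 + 1·σ_2 = 6(Δ_1 - Δ_0) = -66
Clamped end conditions give two more equations: 2h_0·σ_0 + h_0·σ_1 = 6(Δ_0 - p'(-2)) = 42 and h_1·σ_1 + 2h_1·σ_2 = 6(p'(0) - Δ_1) = 12.
Hence σ_0 = 73/2, σ_1 = -31, σ_2 = 43/2.
On [-1, 0], p(x) = 2 - 5/4·(x + 1) - 31/2·(x + 1)² + 35/4·(x + 1)³.
With (x + 1) = 1/3: p(-2/3) = 5/27.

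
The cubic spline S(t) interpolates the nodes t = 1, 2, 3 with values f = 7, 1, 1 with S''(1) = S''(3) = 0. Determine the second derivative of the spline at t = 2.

9

Let M_i = S''(x_i). Step sizes h_i = 1, 1; slopes of the chords Δ_i = (y_(i+1) - y_i)/h_i = -6, 0.
  1·M_0 + 4·M_1 + 1·M_2 = 6(Δ_1 - Δ_0) = 36
Natural end conditions: M_0 = M_2 = 0.
Hence M_0 = 0, M_1 = 9, M_2 = 0.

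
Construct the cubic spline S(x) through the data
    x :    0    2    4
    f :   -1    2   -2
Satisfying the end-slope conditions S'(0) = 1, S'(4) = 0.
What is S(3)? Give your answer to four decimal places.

Write m_i for S''(x_i). With h_i = 2, 2 and divided differences Δ_i = 3/2, -2, the continuity of S' gives the tridiagonal system
  2·m_0 + 8·m_1 + 2·m_2 = 6(Δ_1 - Δ_0) = -21
Clamped end conditions give two more equations: 2h_0·m_0 + h_0·m_1 = 6(Δ_0 - S'(0)) = 3 and h_1·m_1 + 2h_1·m_2 = 6(S'(4) - Δ_1) = 12.
Solving the tridiagonal system: m_0 = 25/8, m_1 = -19/4, m_2 = 43/8.
On [2, 4], S(x) = 2 - 5/8·(x - 2) - 19/8·(x - 2)² + 27/32·(x - 2)³.
With (x - 2) = 1: S(3) = -5/32.

-0.1563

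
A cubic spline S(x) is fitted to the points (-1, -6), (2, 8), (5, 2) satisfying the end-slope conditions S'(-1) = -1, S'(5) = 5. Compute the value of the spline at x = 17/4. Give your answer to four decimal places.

0.9688

Write σ_i for S''(x_i). With h_i = 3, 3 and divided differences Δ_i = 14/3, -2, the continuity of S' gives the tridiagonal system
  3·σ_0 + 12·σ_1 + 3·σ_2 = 6(Δ_1 - Δ_0) = -40
Clamped end conditions give two more equations: 2h_0·σ_0 + h_0·σ_1 = 6(Δ_0 - S'(-1)) = 34 and h_1·σ_1 + 2h_1·σ_2 = 6(S'(5) - Δ_1) = 42.
Forward elimination and back-substitution give σ_0 = 10, σ_1 = -26/3, σ_2 = 34/3.
On [2, 5], S(x) = 8 + 1·(x - 2) - 13/3·(x - 2)² + 10/9·(x - 2)³.
With (x - 2) = 9/4: S(17/4) = 31/32.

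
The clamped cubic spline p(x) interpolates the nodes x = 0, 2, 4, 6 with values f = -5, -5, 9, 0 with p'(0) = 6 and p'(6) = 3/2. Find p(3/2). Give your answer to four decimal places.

Put σ_i = p'' at the i-th knot. Here h = (2, 2, 2) and Δ = (0, 7, -9/2), so the interior equations h_(i-1)·σ_(i-1) + 2(h_(i-1)+h_i)·σ_i + h_i·σ_(i+1) = 6(Δ_i − Δ_(i-1)) read
  2·σ_0 + 8·σ_1 + 2·σ_2 = 6(Δ_1 - Δ_0) = 42
  2·σ_1 + 8·σ_2 + 2·σ_3 = 6(Δ_2 - Δ_1) = -69
Clamped end conditions give two more equations: 2h_0·σ_0 + h_0·σ_1 = 6(Δ_0 - p'(0)) = -36 and h_2·σ_2 + 2h_2·σ_3 = 6(p'(6) - Δ_2) = 36.
Forward elimination and back-substitution give σ_0 = -78/5, σ_1 = 66/5, σ_2 = -81/5, σ_3 = 171/10.
On [0, 2], p(x) = -5 + 6·x - 39/5·x² + 12/5·x³.
With x = 3/2: p(3/2) = -109/20.

-5.4500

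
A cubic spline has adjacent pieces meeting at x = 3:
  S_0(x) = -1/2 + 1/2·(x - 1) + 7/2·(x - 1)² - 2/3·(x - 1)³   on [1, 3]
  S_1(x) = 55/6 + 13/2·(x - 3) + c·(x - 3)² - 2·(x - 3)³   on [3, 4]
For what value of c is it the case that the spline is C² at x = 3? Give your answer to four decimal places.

-0.5000

S_0''(x) = 7 - 4·(x - 1), so S_0''(3) = -1. On the right, S_1''(3) = 2c, so c = -1/2.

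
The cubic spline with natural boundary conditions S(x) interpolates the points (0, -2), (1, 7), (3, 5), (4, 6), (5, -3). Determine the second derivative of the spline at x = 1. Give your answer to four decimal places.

-13.0820

Let m_i = S''(x_i). Step sizes h_i = 1, 2, 1, 1; slopes of the chords Δ_i = (y_(i+1) - y_i)/h_i = 9, -1, 1, -9.
  1·m_0 + 6·m_1 + 2·m_2 = 6(Δ_1 - Δ_0) = -60
  2·m_1 + 6·m_2 + 1·m_3 = 6(Δ_2 - Δ_1) = 12
  1·m_2 + 4·m_3 + 1·m_4 = 6(Δ_3 - Δ_2) = -60
Natural end conditions: m_0 = m_4 = 0.
Solving: m_0 = 0, m_1 = -798/61, m_2 = 564/61, m_3 = -1056/61, m_4 = 0.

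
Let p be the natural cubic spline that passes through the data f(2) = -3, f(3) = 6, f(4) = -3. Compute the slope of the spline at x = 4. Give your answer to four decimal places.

Let M_i = p''(x_i). Step sizes h_i = 1, 1; slopes of the chords Δ_i = (y_(i+1) - y_i)/h_i = 9, -9.
  1·M_0 + 4·M_1 + 1·M_2 = 6(Δ_1 - Δ_0) = -108
Natural end conditions: M_0 = M_2 = 0.
Solving the tridiagonal system: M_0 = 0, M_1 = -27, M_2 = 0.
On [3, 4], p'(x) = b_1 + 2c_1·(x - 3) + 3d_1·(x - 3)² with b_1 = Δ_1 - h_1(2M_1 + M_2)/6 = 0, c_1 = M_1/2 = -27/2, d_1 = (M_2 - M_1)/(6h_1) = 9/2. So p'(4) = -27/2.

-13.5000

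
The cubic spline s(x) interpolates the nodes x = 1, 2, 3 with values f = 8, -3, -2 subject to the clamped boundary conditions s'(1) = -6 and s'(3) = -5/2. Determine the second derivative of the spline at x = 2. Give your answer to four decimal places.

Let σ_i = s''(x_i). Step sizes h_i = 1, 1; slopes of the chords Δ_i = (y_(i+1) - y_i)/h_i = -11, 1.
  1·σ_0 + 4·σ_1 + 1·σ_2 = 6(Δ_1 - Δ_0) = 72
Clamped end conditions give two more equations: 2h_0·σ_0 + h_0·σ_1 = 6(Δ_0 - s'(1)) = -30 and h_1·σ_1 + 2h_1·σ_2 = 6(s'(3) - Δ_1) = -21.
Solving the tridiagonal system: σ_0 = -125/4, σ_1 = 65/2, σ_2 = -107/4.

32.5000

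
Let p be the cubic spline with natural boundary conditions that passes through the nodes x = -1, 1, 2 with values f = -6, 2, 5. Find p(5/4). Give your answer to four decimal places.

2.8047

Let m_i = p''(x_i). Step sizes h_i = 2, 1; slopes of the chords Δ_i = (y_(i+1) - y_i)/h_i = 4, 3.
  2·m_0 + 6·m_1 + 1·m_2 = 6(Δ_1 - Δ_0) = -6
Natural end conditions: m_0 = m_2 = 0.
Solving the tridiagonal system: m_0 = 0, m_1 = -1, m_2 = 0.
On [1, 2], p(x) = 2 + 10/3·(x - 1) - 1/2·(x - 1)² + 1/6·(x - 1)³.
With (x - 1) = 1/4: p(5/4) = 359/128.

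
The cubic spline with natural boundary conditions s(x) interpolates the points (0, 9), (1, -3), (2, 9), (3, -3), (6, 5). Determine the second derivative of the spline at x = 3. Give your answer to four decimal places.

17.5862

With σ_i denoting the second derivative at x_i, h_i = 1, 1, 1, 3, and Δ_i = (y_(i+1) − y_i)/h_i = -12, 12, -12, 8/3:
  1·σ_0 + 4·σ_1 + 1·σ_2 = 6(Δ_1 - Δ_0) = 144
  1·σ_1 + 4·σ_2 + 1·σ_3 = 6(Δ_2 - Δ_1) = -144
  1·σ_2 + 8·σ_3 + 3·σ_4 = 6(Δ_3 - Δ_2) = 88
Natural end conditions: σ_0 = σ_4 = 0.
Solving the tridiagonal system: σ_0 = 0, σ_1 = 1426/29, σ_2 = -1528/29, σ_3 = 510/29, σ_4 = 0.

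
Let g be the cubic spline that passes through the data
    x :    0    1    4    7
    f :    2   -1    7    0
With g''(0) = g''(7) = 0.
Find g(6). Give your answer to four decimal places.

With M_i denoting the second derivative at x_i, h_i = 1, 3, 3, and Δ_i = (y_(i+1) − y_i)/h_i = -3, 8/3, -7/3:
  1·M_0 + 8·M_1 + 3·M_2 = 6(Δ_1 - Δ_0) = 34
  3·M_1 + 12·M_2 + 3·M_3 = 6(Δ_2 - Δ_1) = -30
Natural end conditions: M_0 = M_3 = 0.
Solving the tridiagonal system: M_0 = 0, M_1 = 166/29, M_2 = -114/29, M_3 = 0.
On [4, 7], g(x) = 7 + 139/87·(x - 4) - 57/29·(x - 4)² + 19/87·(x - 4)³.
With (x - 4) = 2: g(6) = 355/87.

4.0805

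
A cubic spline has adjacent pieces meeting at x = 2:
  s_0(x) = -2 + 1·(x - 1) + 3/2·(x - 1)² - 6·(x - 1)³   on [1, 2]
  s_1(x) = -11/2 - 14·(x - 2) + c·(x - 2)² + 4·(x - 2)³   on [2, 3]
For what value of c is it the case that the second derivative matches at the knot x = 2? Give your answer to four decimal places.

s_0''(x) = 3 - 36·(x - 1), so s_0''(2) = -33. On the right, s_1''(2) = 2c, so c = -33/2.

-16.5000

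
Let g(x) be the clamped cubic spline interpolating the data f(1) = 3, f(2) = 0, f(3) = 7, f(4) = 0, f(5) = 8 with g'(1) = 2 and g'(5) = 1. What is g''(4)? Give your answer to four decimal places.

Let σ_i = g''(x_i). Step sizes h_i = 1, 1, 1, 1; slopes of the chords Δ_i = (y_(i+1) - y_i)/h_i = -3, 7, -7, 8.
  1·σ_0 + 4·σ_1 + 1·σ_2 = 6(Δ_1 - Δ_0) = 60
  1·σ_1 + 4·σ_2 + 1·σ_3 = 6(Δ_2 - Δ_1) = -84
  1·σ_2 + 4·σ_3 + 1·σ_4 = 6(Δ_3 - Δ_2) = 90
Clamped end conditions give two more equations: 2h_0·σ_0 + h_0·σ_1 = 6(Δ_0 - g'(1)) = -30 and h_3·σ_3 + 2h_3·σ_4 = 6(g'(5) - Δ_3) = -42.
Solving: σ_0 = -220/7, σ_1 = 230/7, σ_2 = -40, σ_3 = 302/7, σ_4 = -298/7.

43.1429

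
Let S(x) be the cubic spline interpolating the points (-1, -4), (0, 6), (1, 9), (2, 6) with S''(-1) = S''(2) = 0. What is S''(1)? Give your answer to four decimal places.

Write M_i for S''(x_i). With h_i = 1, 1, 1 and divided differences Δ_i = 10, 3, -3, the continuity of S' gives the tridiagonal system
  1·M_0 + 4·M_1 + 1·M_2 = 6(Δ_1 - Δ_0) = -42
  1·M_1 + 4·M_2 + 1·M_3 = 6(Δ_2 - Δ_1) = -36
Natural end conditions: M_0 = M_3 = 0.
Hence M_0 = 0, M_1 = -44/5, M_2 = -34/5, M_3 = 0.

-6.8000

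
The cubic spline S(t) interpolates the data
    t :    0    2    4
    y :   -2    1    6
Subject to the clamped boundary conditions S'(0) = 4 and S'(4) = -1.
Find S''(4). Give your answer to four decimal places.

-7.2500

Put M_i = S'' at the i-th knot. Here h = (2, 2) and Δ = (3/2, 5/2), so the interior equations h_(i-1)·M_(i-1) + 2(h_(i-1)+h_i)·M_i + h_i·M_(i+1) = 6(Δ_i − Δ_(i-1)) read
  2·M_0 + 8·M_1 + 2·M_2 = 6(Δ_1 - Δ_0) = 6
Clamped end conditions give two more equations: 2h_0·M_0 + h_0·M_1 = 6(Δ_0 - S'(0)) = -15 and h_1·M_1 + 2h_1·M_2 = 6(S'(4) - Δ_1) = -21.
Solving: M_0 = -23/4, M_1 = 4, M_2 = -29/4.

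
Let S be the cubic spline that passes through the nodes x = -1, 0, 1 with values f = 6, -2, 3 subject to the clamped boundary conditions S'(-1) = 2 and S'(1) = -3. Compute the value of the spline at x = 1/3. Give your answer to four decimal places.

-0.7778

Put M_i = S'' at the i-th knot. Here h = (1, 1) and Δ = (-8, 5), so the interior equations h_(i-1)·M_(i-1) + 2(h_(i-1)+h_i)·M_i + h_i·M_(i+1) = 6(Δ_i − Δ_(i-1)) read
  1·M_0 + 4·M_1 + 1·M_2 = 6(Δ_1 - Δ_0) = 78
Clamped end conditions give two more equations: 2h_0·M_0 + h_0·M_1 = 6(Δ_0 - S'(-1)) = -60 and h_1·M_1 + 2h_1·M_2 = 6(S'(1) - Δ_1) = -48.
Hence M_0 = -52, M_1 = 44, M_2 = -46.
On [0, 1], S(x) = -2 - 2·x + 22·x² - 15·x³.
With x = 1/3: S(1/3) = -7/9.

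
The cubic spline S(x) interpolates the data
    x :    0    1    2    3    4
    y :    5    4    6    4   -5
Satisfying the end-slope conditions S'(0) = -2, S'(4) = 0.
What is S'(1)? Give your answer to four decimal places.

Put M_i = S'' at the i-th knot. Here h = (1, 1, 1, 1) and Δ = (-1, 2, -2, -9), so the interior equations h_(i-1)·M_(i-1) + 2(h_(i-1)+h_i)·M_i + h_i·M_(i+1) = 6(Δ_i − Δ_(i-1)) read
  1·M_0 + 4·M_1 + 1·M_2 = 6(Δ_1 - Δ_0) = 18
  1·M_1 + 4·M_2 + 1·M_3 = 6(Δ_2 - Δ_1) = -24
  1·M_2 + 4·M_3 + 1·M_4 = 6(Δ_3 - Δ_2) = -42
Clamped end conditions give two more equations: 2h_0·M_0 + h_0·M_1 = 6(Δ_0 - S'(0)) = 6 and h_3·M_3 + 2h_3·M_4 = 6(S'(4) - Δ_3) = 54.
Solving the tridiagonal system: M_0 = 1/2, M_1 = 5, M_2 = -5/2, M_3 = -19, M_4 = 73/2.
On [1, 2], S'(x) = b_1 + 2c_1·(x - 1) + 3d_1·(x - 1)² with b_1 = Δ_1 - h_1(2M_1 + M_2)/6 = 3/4, c_1 = M_1/2 = 5/2, d_1 = (M_2 - M_1)/(6h_1) = -5/4. So S'(1) = 3/4.

0.7500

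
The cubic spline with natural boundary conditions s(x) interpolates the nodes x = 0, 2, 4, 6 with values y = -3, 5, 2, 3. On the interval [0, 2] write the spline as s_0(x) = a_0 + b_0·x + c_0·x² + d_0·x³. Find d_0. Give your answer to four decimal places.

-0.4000

Write M_i for s''(x_i). With h_i = 2, 2, 2 and divided differences Δ_i = 4, -3/2, 1/2, the continuity of s' gives the tridiagonal system
  2·M_0 + 8·M_1 + 2·M_2 = 6(Δ_1 - Δ_0) = -33
  2·M_1 + 8·M_2 + 2·M_3 = 6(Δ_2 - Δ_1) = 12
Natural end conditions: M_0 = M_3 = 0.
Solving: M_0 = 0, M_1 = -24/5, M_2 = 27/10, M_3 = 0.
On [0, 2], with s_0(x) = a_0 + b_0·x + c_0·x² + d_0·x³: c_0 = M_0/2 = 0, d_0 = (M_1 - M_0)/(6h_0) = -2/5, b_0 = Δ_0 - h_0(2M_0 + M_1)/6 = 28/5.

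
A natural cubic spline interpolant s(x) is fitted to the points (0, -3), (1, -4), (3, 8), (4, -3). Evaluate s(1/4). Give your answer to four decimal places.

Put m_i = s'' at the i-th knot. Here h = (1, 2, 1) and Δ = (-1, 6, -11), so the interior equations h_(i-1)·m_(i-1) + 2(h_(i-1)+h_i)·m_i + h_i·m_(i+1) = 6(Δ_i − Δ_(i-1)) read
  1·m_0 + 6·m_1 + 2·m_2 = 6(Δ_1 - Δ_0) = 42
  2·m_1 + 6·m_2 + 1·m_3 = 6(Δ_2 - Δ_1) = -102
Natural end conditions: m_0 = m_3 = 0.
Solving: m_0 = 0, m_1 = 57/4, m_2 = -87/4, m_3 = 0.
On [0, 1], s(x) = -3 - 27/8·x + 0·x² + 19/8·x³.
With x = 1/4: s(1/4) = -1949/512.

-3.8066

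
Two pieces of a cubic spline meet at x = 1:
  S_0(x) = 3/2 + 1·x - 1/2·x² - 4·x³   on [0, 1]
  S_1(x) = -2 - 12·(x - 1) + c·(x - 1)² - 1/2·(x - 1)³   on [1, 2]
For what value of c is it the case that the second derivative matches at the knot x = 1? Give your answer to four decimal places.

-12.5000

S_0''(x) = -1 - 24·x, so S_0''(1) = -25. On the right, S_1''(1) = 2c, so c = -25/2.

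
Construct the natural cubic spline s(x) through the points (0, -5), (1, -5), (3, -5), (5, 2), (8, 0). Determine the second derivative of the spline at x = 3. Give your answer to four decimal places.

Write m_i for s''(x_i). With h_i = 1, 2, 2, 3 and divided differences Δ_i = 0, 0, 7/2, -2/3, the continuity of s' gives the tridiagonal system
  1·m_0 + 6·m_1 + 2·m_2 = 6(Δ_1 - Δ_0) = 0
  2·m_1 + 8·m_2 + 2·m_3 = 6(Δ_2 - Δ_1) = 21
  2·m_2 + 10·m_3 + 3·m_4 = 6(Δ_3 - Δ_2) = -25
Natural end conditions: m_0 = m_4 = 0.
Solving: m_0 = 0, m_1 = -5/4, m_2 = 15/4, m_3 = -13/4, m_4 = 0.

3.7500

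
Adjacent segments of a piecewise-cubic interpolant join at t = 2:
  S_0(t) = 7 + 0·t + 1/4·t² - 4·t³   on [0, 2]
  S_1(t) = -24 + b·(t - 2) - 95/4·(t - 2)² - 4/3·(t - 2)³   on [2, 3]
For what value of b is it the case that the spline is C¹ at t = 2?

S_0'(t) = 0 + 1/2·t - 12·t², so S_0'(2) = -47. On the right, S_1'(2) = b, so b = -47.

-47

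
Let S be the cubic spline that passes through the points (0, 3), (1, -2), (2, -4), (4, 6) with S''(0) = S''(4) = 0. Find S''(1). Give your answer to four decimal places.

2.8696

With M_i denoting the second derivative at x_i, h_i = 1, 1, 2, and Δ_i = (y_(i+1) − y_i)/h_i = -5, -2, 5:
  1·M_0 + 4·M_1 + 1·M_2 = 6(Δ_1 - Δ_0) = 18
  1·M_1 + 6·M_2 + 2·M_3 = 6(Δ_2 - Δ_1) = 42
Natural end conditions: M_0 = M_3 = 0.
Hence M_0 = 0, M_1 = 66/23, M_2 = 150/23, M_3 = 0.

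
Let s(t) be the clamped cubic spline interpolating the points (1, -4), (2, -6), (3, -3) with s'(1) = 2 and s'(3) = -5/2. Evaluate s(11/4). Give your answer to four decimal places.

-3.0762

Write m_i for s''(x_i). With h_i = 1, 1 and divided differences Δ_i = -2, 3, the continuity of s' gives the tridiagonal system
  1·m_0 + 4·m_1 + 1·m_2 = 6(Δ_1 - Δ_0) = 30
Clamped end conditions give two more equations: 2h_0·m_0 + h_0·m_1 = 6(Δ_0 - s'(1)) = -24 and h_1·m_1 + 2h_1·m_2 = 6(s'(3) - Δ_1) = -33.
Solving: m_0 = -87/4, m_1 = 39/2, m_2 = -105/4.
On [2, 3], s(t) = -6 + 7/8·(t - 2) + 39/4·(t - 2)² - 61/8·(t - 2)³.
With (t - 2) = 3/4: s(11/4) = -1575/512.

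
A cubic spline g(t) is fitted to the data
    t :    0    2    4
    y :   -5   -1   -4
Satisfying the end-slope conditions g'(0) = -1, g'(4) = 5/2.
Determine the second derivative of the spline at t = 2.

-7

Let σ_i = g''(x_i). Step sizes h_i = 2, 2; slopes of the chords Δ_i = (y_(i+1) - y_i)/h_i = 2, -3/2.
  2·σ_0 + 8·σ_1 + 2·σ_2 = 6(Δ_1 - Δ_0) = -21
Clamped end conditions give two more equations: 2h_0·σ_0 + h_0·σ_1 = 6(Δ_0 - g'(0)) = 18 and h_1·σ_1 + 2h_1·σ_2 = 6(g'(4) - Δ_1) = 24.
Hence σ_0 = 8, σ_1 = -7, σ_2 = 19/2.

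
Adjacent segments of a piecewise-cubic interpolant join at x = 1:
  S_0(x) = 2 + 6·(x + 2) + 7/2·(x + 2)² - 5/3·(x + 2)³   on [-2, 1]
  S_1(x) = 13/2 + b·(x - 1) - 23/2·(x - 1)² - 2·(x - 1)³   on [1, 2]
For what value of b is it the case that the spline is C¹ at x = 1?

-18

S_0'(x) = 6 + 7·(x + 2) - 5·(x + 2)², so S_0'(1) = -18. On the right, S_1'(1) = b, so b = -18.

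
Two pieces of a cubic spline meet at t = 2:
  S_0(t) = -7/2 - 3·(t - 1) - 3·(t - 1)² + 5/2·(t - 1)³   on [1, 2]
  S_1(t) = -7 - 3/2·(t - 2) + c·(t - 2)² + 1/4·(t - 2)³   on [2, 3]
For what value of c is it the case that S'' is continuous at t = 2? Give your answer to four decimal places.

4.5000

S_0''(t) = -6 + 15·(t - 1), so S_0''(2) = 9. On the right, S_1''(2) = 2c, so c = 9/2.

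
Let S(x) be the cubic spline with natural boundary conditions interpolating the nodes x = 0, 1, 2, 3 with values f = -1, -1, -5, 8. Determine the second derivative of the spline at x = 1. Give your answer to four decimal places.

-13.2000

Let M_i = S''(x_i). Step sizes h_i = 1, 1, 1; slopes of the chords Δ_i = (y_(i+1) - y_i)/h_i = 0, -4, 13.
  1·M_0 + 4·M_1 + 1·M_2 = 6(Δ_1 - Δ_0) = -24
  1·M_1 + 4·M_2 + 1·M_3 = 6(Δ_2 - Δ_1) = 102
Natural end conditions: M_0 = M_3 = 0.
Hence M_0 = 0, M_1 = -66/5, M_2 = 144/5, M_3 = 0.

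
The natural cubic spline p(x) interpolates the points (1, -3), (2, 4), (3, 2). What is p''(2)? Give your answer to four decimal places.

-13.5000

Let M_i = p''(x_i). Step sizes h_i = 1, 1; slopes of the chords Δ_i = (y_(i+1) - y_i)/h_i = 7, -2.
  1·M_0 + 4·M_1 + 1·M_2 = 6(Δ_1 - Δ_0) = -54
Natural end conditions: M_0 = M_2 = 0.
Solving the tridiagonal system: M_0 = 0, M_1 = -27/2, M_2 = 0.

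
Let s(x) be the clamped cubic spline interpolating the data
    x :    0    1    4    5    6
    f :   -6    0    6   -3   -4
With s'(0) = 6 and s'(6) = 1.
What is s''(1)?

Let M_i = s''(x_i). Step sizes h_i = 1, 3, 1, 1; slopes of the chords Δ_i = (y_(i+1) - y_i)/h_i = 6, 2, -9, -1.
  1·M_0 + 8·M_1 + 3·M_2 = 6(Δ_1 - Δ_0) = -24
  3·M_1 + 8·M_2 + 1·M_3 = 6(Δ_2 - Δ_1) = -66
  1·M_2 + 4·M_3 + 1·M_4 = 6(Δ_3 - Δ_2) = 48
Clamped end conditions give two more equations: 2h_0·M_0 + h_0·M_1 = 6(Δ_0 - s'(0)) = 0 and h_3·M_3 + 2h_3·M_4 = 6(s'(6) - Δ_3) = 12.
Forward elimination and back-substitution give M_0 = -1/2, M_1 = 1, M_2 = -21/2, M_3 = 15, M_4 = -3/2.

1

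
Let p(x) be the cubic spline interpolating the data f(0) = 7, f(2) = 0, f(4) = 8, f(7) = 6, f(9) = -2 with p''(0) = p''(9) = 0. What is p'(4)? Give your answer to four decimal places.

Put M_i = p'' at the i-th knot. Here h = (2, 2, 3, 2) and Δ = (-7/2, 4, -2/3, -4), so the interior equations h_(i-1)·M_(i-1) + 2(h_(i-1)+h_i)·M_i + h_i·M_(i+1) = 6(Δ_i − Δ_(i-1)) read
  2·M_0 + 8·M_1 + 2·M_2 = 6(Δ_1 - Δ_0) = 45
  2·M_1 + 10·M_2 + 3·M_3 = 6(Δ_2 - Δ_1) = -28
  3·M_2 + 10·M_3 + 2·M_4 = 6(Δ_3 - Δ_2) = -20
Natural end conditions: M_0 = M_4 = 0.
Solving the tridiagonal system: M_0 = 0, M_1 = 4535/688, M_2 = -665/172, M_3 = -289/344, M_4 = 0.
On [4, 7], p'(x) = b_2 + 2c_2·(x - 4) + 3d_2·(x - 4)² with b_2 = Δ_2 - h_2(2M_2 + M_3)/6 = 7471/2064, c_2 = M_2/2 = -665/344, d_2 = (M_3 - M_2)/(6h_2) = 347/2064. So p'(4) = 7471/2064.

3.6197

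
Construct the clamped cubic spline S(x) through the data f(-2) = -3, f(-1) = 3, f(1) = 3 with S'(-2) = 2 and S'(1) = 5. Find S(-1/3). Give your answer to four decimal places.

Write M_i for S''(x_i). With h_i = 1, 2 and divided differences Δ_i = 6, 0, the continuity of S' gives the tridiagonal system
  1·M_0 + 6·M_1 + 2·M_2 = 6(Δ_1 - Δ_0) = -36
Clamped end conditions give two more equations: 2h_0·M_0 + h_0·M_1 = 6(Δ_0 - S'(-2)) = 24 and h_1·M_1 + 2h_1·M_2 = 6(S'(1) - Δ_1) = 30.
Forward elimination and back-substitution give M_0 = 19, M_1 = -14, M_2 = 29/2.
On [-1, 1], S(x) = 3 + 9/2·(x + 1) - 7·(x + 1)² + 19/8·(x + 1)³.
With (x + 1) = 2/3: S(-1/3) = 97/27.

3.5926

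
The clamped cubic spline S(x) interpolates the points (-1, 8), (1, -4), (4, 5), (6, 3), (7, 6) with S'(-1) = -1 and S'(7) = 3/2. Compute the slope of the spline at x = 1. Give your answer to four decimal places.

With M_i denoting the second derivative at x_i, h_i = 2, 3, 2, 1, and Δ_i = (y_(i+1) − y_i)/h_i = -6, 3, -1, 3:
  2·M_0 + 10·M_1 + 3·M_2 = 6(Δ_1 - Δ_0) = 54
  3·M_1 + 10·M_2 + 2·M_3 = 6(Δ_2 - Δ_1) = -24
  2·M_2 + 6·M_3 + 1·M_4 = 6(Δ_3 - Δ_2) = 24
Clamped end conditions give two more equations: 2h_0·M_0 + h_0·M_1 = 6(Δ_0 - S'(-1)) = -30 and h_3·M_3 + 2h_3·M_4 = 6(S'(7) - Δ_3) = -9.
Solving the tridiagonal system: M_0 = -2273/182, M_1 = 908/91, M_2 = -631/91, M_3 = 701/91, M_4 = -760/91.
On [1, 4], S'(x) = b_1 + 2c_1·(x - 1) + 3d_1·(x - 1)² with b_1 = Δ_1 - h_1(2M_1 + M_2)/6 = -639/182, c_1 = M_1/2 = 454/91, d_1 = (M_2 - M_1)/(6h_1) = -171/182. So S'(1) = -639/182.

-3.5110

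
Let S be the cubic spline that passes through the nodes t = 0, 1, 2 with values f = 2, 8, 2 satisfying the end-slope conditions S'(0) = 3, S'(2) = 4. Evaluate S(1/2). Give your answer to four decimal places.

5.5938

Put M_i = S'' at the i-th knot. Here h = (1, 1) and Δ = (6, -6), so the interior equations h_(i-1)·M_(i-1) + 2(h_(i-1)+h_i)·M_i + h_i·M_(i+1) = 6(Δ_i − Δ_(i-1)) read
  1·M_0 + 4·M_1 + 1·M_2 = 6(Δ_1 - Δ_0) = -72
Clamped end conditions give two more equations: 2h_0·M_0 + h_0·M_1 = 6(Δ_0 - S'(0)) = 18 and h_1·M_1 + 2h_1·M_2 = 6(S'(2) - Δ_1) = 60.
Hence M_0 = 55/2, M_1 = -37, M_2 = 97/2.
On [0, 1], S(t) = 2 + 3·t + 55/4·t² - 43/4·t³.
With t = 1/2: S(1/2) = 179/32.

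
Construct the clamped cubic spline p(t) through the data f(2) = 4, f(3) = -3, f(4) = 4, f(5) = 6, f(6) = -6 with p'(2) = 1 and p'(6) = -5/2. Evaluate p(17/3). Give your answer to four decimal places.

With M_i denoting the second derivative at x_i, h_i = 1, 1, 1, 1, and Δ_i = (y_(i+1) − y_i)/h_i = -7, 7, 2, -12:
  1·M_0 + 4·M_1 + 1·M_2 = 6(Δ_1 - Δ_0) = 84
  1·M_1 + 4·M_2 + 1·M_3 = 6(Δ_2 - Δ_1) = -30
  1·M_2 + 4·M_3 + 1·M_4 = 6(Δ_3 - Δ_2) = -84
Clamped end conditions give two more equations: 2h_0·M_0 + h_0·M_1 = 6(Δ_0 - p'(2)) = -48 and h_3·M_3 + 2h_3·M_4 = 6(p'(6) - Δ_3) = 57.
Forward elimination and back-substitution give M_0 = -325/8, M_1 = 133/4, M_2 = -67/8, M_3 = -119/4, M_4 = 347/8.
On [5, 6], p(t) = 6 - 149/16·(t - 5) - 119/8·(t - 5)² + 195/16·(t - 5)³.
With (t - 5) = 2/3: p(17/3) = -77/24.

-3.2083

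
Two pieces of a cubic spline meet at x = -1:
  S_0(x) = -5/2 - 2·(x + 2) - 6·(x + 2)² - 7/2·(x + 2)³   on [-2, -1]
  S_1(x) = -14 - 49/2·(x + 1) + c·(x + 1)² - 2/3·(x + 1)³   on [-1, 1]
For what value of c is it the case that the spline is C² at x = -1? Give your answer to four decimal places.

S_0''(x) = -12 - 21·(x + 2), so S_0''(-1) = -33. On the right, S_1''(-1) = 2c, so c = -33/2.

-16.5000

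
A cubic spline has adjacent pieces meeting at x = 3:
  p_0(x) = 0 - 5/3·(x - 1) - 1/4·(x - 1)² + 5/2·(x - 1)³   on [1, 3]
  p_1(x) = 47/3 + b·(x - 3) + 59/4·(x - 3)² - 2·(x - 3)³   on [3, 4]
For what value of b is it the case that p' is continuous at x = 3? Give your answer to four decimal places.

p_0'(x) = -5/3 - 1/2·(x - 1) + 15/2·(x - 1)², so p_0'(3) = 82/3. On the right, p_1'(3) = b, so b = 82/3.

27.3333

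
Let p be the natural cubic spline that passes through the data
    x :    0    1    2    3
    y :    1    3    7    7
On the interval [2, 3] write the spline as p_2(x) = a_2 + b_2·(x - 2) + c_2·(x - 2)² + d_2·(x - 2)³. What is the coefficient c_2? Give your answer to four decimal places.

With M_i denoting the second derivative at x_i, h_i = 1, 1, 1, and Δ_i = (y_(i+1) − y_i)/h_i = 2, 4, 0:
  1·M_0 + 4·M_1 + 1·M_2 = 6(Δ_1 - Δ_0) = 12
  1·M_1 + 4·M_2 + 1·M_3 = 6(Δ_2 - Δ_1) = -24
Natural end conditions: M_0 = M_3 = 0.
Solving the tridiagonal system: M_0 = 0, M_1 = 24/5, M_2 = -36/5, M_3 = 0.
On [2, 3], with p_2(x) = a_2 + b_2·(x - 2) + c_2·(x - 2)² + d_2·(x - 2)³: c_2 = M_2/2 = -18/5, d_2 = (M_3 - M_2)/(6h_2) = 6/5, b_2 = Δ_2 - h_2(2M_2 + M_3)/6 = 12/5.

-3.6000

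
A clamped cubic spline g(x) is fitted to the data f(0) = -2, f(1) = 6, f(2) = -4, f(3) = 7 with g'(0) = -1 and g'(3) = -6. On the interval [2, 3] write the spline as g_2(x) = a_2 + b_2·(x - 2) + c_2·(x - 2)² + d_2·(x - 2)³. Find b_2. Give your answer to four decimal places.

2.7333

Let m_i = g''(x_i). Step sizes h_i = 1, 1, 1; slopes of the chords Δ_i = (y_(i+1) - y_i)/h_i = 8, -10, 11.
  1·m_0 + 4·m_1 + 1·m_2 = 6(Δ_1 - Δ_0) = -108
  1·m_1 + 4·m_2 + 1·m_3 = 6(Δ_2 - Δ_1) = 126
Clamped end conditions give two more equations: 2h_0·m_0 + h_0·m_1 = 6(Δ_0 - g'(0)) = 54 and h_2·m_2 + 2h_2·m_3 = 6(g'(3) - Δ_2) = -102.
Forward elimination and back-substitution give m_0 = 838/15, m_1 = -866/15, m_2 = 1006/15, m_3 = -1268/15.
On [2, 3], with g_2(x) = a_2 + b_2·(x - 2) + c_2·(x - 2)² + d_2·(x - 2)³: c_2 = m_2/2 = 503/15, d_2 = (m_3 - m_2)/(6h_2) = -379/15, b_2 = Δ_2 - h_2(2m_2 + m_3)/6 = 41/15.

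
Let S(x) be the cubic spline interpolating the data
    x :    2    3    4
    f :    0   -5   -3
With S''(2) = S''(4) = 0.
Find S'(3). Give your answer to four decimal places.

-1.5000

Put M_i = S'' at the i-th knot. Here h = (1, 1) and Δ = (-5, 2), so the interior equations h_(i-1)·M_(i-1) + 2(h_(i-1)+h_i)·M_i + h_i·M_(i+1) = 6(Δ_i − Δ_(i-1)) read
  1·M_0 + 4·M_1 + 1·M_2 = 6(Δ_1 - Δ_0) = 42
Natural end conditions: M_0 = M_2 = 0.
Solving: M_0 = 0, M_1 = 21/2, M_2 = 0.
On [3, 4], S'(x) = b_1 + 2c_1·(x - 3) + 3d_1·(x - 3)² with b_1 = Δ_1 - h_1(2M_1 + M_2)/6 = -3/2, c_1 = M_1/2 = 21/4, d_1 = (M_2 - M_1)/(6h_1) = -7/4. So S'(3) = -3/2.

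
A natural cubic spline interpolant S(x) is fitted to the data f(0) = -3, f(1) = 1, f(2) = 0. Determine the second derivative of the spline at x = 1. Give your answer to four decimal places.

-7.5000

Write M_i for S''(x_i). With h_i = 1, 1 and divided differences Δ_i = 4, -1, the continuity of S' gives the tridiagonal system
  1·M_0 + 4·M_1 + 1·M_2 = 6(Δ_1 - Δ_0) = -30
Natural end conditions: M_0 = M_2 = 0.
Hence M_0 = 0, M_1 = -15/2, M_2 = 0.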